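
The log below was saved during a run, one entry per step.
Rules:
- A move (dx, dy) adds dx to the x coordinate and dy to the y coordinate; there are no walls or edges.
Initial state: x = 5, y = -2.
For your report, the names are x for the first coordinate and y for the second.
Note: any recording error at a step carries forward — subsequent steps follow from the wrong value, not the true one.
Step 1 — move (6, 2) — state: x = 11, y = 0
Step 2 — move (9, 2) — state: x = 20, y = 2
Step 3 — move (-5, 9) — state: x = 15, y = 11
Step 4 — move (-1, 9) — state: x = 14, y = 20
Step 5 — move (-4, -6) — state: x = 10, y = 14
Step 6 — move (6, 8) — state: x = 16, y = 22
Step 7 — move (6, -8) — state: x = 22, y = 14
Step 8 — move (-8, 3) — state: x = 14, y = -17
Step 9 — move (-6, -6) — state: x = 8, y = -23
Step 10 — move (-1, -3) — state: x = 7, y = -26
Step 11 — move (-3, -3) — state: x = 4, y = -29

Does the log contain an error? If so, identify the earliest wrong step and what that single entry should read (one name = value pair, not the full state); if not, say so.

step 8, y = 17

Recomputing the run from the initial state:
step 1: x = 11, y = 0
step 2: x = 20, y = 2
step 3: x = 15, y = 11
step 4: x = 14, y = 20
step 5: x = 10, y = 14
step 6: x = 16, y = 22
step 7: x = 22, y = 14
step 8: x = 14, y = 17
step 9: x = 8, y = 11
step 10: x = 7, y = 8
step 11: x = 4, y = 5
The first disagreement with the log is at step 8, where the value should be y = 17.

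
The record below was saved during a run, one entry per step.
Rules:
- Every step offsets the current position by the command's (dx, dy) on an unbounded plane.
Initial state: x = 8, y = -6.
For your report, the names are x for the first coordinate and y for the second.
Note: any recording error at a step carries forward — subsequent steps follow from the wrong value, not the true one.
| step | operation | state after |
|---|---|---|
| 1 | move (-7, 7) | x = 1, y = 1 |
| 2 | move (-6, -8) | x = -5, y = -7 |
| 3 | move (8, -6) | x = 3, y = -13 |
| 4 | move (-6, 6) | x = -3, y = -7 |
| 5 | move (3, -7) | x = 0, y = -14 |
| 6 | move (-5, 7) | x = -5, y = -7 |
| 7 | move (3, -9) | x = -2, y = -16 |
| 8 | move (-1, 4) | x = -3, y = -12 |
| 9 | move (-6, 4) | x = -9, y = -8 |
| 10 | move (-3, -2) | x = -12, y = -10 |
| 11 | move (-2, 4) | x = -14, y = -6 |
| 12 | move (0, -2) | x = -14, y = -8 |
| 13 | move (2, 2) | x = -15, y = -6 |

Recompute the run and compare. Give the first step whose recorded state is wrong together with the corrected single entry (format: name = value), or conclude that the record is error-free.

step 13, x = -12

1. x = 8 + (-7) = 1, y = -6 + (7) = 1 (agrees with the record)
2. x = 1 + (-6) = -5, y = 1 + (-8) = -7 (consistent with the record)
3. x = -5 + (8) = 3, y = -7 + (-6) = -13 (verified)
4. x = 3 + (-6) = -3, y = -13 + (6) = -7 (verified)
5. x = -3 + (3) = 0, y = -7 + (-7) = -14 (in agreement)
6. x = 0 + (-5) = -5, y = -14 + (7) = -7 (matches)
7. x = -5 + (3) = -2, y = -7 + (-9) = -16 (agrees with the record)
8. x = -2 + (-1) = -3, y = -16 + (4) = -12 (exactly as logged)
9. x = -3 + (-6) = -9, y = -12 + (4) = -8 (agrees with the record)
10. x = -9 + (-3) = -12, y = -8 + (-2) = -10 (no discrepancy)
11. x = -12 + (-2) = -14, y = -10 + (4) = -6 (matches)
12. x = -14 + (0) = -14, y = -6 + (-2) = -8 (consistent with the record)
13. x = -14 + (2) = -12, y = -8 + (2) = -6 (first mismatch against the record)
So the first discrepancy is step 13, where the right value is x = -12.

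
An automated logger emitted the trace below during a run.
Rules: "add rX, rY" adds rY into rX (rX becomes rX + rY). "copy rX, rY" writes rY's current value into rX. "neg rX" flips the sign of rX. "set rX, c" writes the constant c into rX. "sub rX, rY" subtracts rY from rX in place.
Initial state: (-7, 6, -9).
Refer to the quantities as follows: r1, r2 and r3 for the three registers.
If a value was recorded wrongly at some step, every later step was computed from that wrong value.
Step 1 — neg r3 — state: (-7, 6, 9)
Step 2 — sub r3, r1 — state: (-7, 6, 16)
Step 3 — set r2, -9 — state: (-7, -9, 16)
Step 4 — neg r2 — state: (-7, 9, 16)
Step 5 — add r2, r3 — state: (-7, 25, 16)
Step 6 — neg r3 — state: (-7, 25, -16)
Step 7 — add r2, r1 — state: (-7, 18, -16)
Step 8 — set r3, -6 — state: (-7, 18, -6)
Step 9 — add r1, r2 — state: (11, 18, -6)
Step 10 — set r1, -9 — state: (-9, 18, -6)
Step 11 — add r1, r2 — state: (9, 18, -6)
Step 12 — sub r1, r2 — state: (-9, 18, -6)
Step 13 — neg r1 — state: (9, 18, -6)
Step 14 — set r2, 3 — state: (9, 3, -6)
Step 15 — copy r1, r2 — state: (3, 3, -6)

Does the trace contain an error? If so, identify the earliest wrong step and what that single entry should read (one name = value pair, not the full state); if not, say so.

no error

Recomputing the run from the initial state:
step 1: r1 = -7, r2 = 6, r3 = 9
step 2: r1 = -7, r2 = 6, r3 = 16
step 3: r1 = -7, r2 = -9, r3 = 16
step 4: r1 = -7, r2 = 9, r3 = 16
step 5: r1 = -7, r2 = 25, r3 = 16
step 6: r1 = -7, r2 = 25, r3 = -16
step 7: r1 = -7, r2 = 18, r3 = -16
step 8: r1 = -7, r2 = 18, r3 = -6
step 9: r1 = 11, r2 = 18, r3 = -6
step 10: r1 = -9, r2 = 18, r3 = -6
step 11: r1 = 9, r2 = 18, r3 = -6
step 12: r1 = -9, r2 = 18, r3 = -6
step 13: r1 = 9, r2 = 18, r3 = -6
step 14: r1 = 9, r2 = 3, r3 = -6
step 15: r1 = 3, r2 = 3, r3 = -6
This matches the trace at every step.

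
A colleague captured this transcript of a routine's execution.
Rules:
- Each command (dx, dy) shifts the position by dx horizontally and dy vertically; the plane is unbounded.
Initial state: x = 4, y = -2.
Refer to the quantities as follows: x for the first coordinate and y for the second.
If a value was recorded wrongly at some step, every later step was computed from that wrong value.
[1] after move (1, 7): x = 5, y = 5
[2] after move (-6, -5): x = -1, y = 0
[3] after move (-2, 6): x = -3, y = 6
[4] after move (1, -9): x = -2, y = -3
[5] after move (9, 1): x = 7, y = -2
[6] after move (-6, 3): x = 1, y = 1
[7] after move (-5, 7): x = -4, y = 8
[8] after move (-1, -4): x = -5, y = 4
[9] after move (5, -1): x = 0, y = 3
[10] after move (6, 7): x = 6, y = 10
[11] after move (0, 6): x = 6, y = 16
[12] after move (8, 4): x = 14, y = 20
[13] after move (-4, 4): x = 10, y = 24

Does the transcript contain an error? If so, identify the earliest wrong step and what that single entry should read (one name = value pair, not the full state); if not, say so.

Step 1: x = 4 + (1) = 5, y = -2 + (7) = 5 — matches.
Step 2: x = 5 + (-6) = -1, y = 5 + (-5) = 0 — verified.
Step 3: x = -1 + (-2) = -3, y = 0 + (6) = 6 — verified.
Step 4: x = -3 + (1) = -2, y = 6 + (-9) = -3 — exactly as logged.
Step 5: x = -2 + (9) = 7, y = -3 + (1) = -2 — checks out.
Step 6: x = 7 + (-6) = 1, y = -2 + (3) = 1 — in agreement.
Step 7: x = 1 + (-5) = -4, y = 1 + (7) = 8 — checks out.
Step 8: x = -4 + (-1) = -5, y = 8 + (-4) = 4 — same as recorded.
Step 9: x = -5 + (5) = 0, y = 4 + (-1) = 3 — agrees with the transcript.
Step 10: x = 0 + (6) = 6, y = 3 + (7) = 10 — agrees with the transcript.
Step 11: x = 6 + (0) = 6, y = 10 + (6) = 16 — same as recorded.
Step 12: x = 6 + (8) = 14, y = 16 + (4) = 20 — consistent with the transcript.
Step 13: x = 14 + (-4) = 10, y = 20 + (4) = 24 — checks out.
Nothing is out of place; the run is error-free.

no error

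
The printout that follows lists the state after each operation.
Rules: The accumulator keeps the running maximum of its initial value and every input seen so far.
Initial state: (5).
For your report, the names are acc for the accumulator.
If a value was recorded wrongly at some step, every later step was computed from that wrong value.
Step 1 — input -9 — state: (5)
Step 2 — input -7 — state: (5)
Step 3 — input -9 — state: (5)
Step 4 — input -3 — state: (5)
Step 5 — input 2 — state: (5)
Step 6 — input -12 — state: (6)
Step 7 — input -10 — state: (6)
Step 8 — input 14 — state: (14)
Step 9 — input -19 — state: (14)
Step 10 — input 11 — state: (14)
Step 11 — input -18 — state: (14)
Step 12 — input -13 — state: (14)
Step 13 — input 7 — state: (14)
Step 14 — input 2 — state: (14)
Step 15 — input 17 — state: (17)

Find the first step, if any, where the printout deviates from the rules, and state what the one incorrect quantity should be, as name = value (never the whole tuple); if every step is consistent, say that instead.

step 6, acc = 5

step 1: acc = max(5, -9) = 5 -> checks out
step 2: acc = max(5, -7) = 5 -> exactly as logged
step 3: acc = max(5, -9) = 5 -> verified
step 4: acc = max(5, -3) = 5 -> in agreement
step 5: acc = max(5, 2) = 5 -> verified
step 6: acc = max(5, -12) = 5 -> the printout disagrees here
First deviation found at step 6; the corrected entry is acc = 5.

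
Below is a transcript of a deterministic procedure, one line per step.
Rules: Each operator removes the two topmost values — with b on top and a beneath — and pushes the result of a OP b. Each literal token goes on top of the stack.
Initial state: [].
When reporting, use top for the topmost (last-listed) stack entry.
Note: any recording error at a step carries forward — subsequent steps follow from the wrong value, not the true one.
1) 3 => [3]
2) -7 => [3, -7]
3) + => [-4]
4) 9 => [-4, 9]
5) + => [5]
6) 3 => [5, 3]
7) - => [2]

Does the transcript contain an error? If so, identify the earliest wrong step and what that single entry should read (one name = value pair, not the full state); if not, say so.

no error

1. push 3: top = 3 (matches)
2. push -7: top = -7 (in agreement)
3. 3 + -7 = -4 (verified)
4. push 9: top = 9 (confirmed correct)
5. -4 + 9 = 5 (in agreement)
6. push 3: top = 3 (no discrepancy)
7. 5 - 3 = 2 (same as recorded)
All steps check out; nothing to correct.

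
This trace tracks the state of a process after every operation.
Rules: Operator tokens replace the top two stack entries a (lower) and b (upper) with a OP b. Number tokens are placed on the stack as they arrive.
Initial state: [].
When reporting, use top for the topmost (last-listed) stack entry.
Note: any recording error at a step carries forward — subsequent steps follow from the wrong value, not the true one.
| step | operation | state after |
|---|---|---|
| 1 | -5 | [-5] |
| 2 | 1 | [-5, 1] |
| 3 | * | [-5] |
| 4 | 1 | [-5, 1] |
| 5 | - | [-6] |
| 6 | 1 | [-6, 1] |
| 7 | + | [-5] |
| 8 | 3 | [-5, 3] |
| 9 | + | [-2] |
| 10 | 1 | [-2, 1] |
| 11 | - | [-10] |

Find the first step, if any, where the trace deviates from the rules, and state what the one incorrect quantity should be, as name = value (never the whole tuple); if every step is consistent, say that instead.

step 11, top = -3

step 1: push -5: top = -5 -> agrees with the trace
step 2: push 1: top = 1 -> no discrepancy
step 3: -5 * 1 = -5 -> confirmed correct
step 4: push 1: top = 1 -> verified
step 5: -5 - 1 = -6 -> confirmed correct
step 6: push 1: top = 1 -> exactly as logged
step 7: -6 + 1 = -5 -> agrees with the trace
step 8: push 3: top = 3 -> same as recorded
step 9: -5 + 3 = -2 -> consistent with the trace
step 10: push 1: top = 1 -> in agreement
step 11: -2 - 1 = -3 -> the trace has a different value
Step 11 is the first one off; corrected, top = -3.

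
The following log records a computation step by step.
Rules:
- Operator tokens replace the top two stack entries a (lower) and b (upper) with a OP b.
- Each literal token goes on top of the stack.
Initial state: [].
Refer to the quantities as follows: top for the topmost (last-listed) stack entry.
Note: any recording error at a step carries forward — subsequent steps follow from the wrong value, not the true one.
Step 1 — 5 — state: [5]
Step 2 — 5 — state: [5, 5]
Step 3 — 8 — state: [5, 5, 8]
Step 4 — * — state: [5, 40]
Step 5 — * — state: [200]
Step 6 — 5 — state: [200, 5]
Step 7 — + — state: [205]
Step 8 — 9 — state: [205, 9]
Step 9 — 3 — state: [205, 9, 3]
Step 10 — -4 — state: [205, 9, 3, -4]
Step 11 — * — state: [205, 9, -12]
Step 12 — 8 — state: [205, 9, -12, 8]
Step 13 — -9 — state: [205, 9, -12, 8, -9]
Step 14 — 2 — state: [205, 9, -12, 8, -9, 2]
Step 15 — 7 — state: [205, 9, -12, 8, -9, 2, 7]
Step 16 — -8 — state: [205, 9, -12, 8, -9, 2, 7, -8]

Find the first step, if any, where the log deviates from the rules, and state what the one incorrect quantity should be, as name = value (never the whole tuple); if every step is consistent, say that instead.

1. push 5: top = 5 (same as recorded)
2. push 5: top = 5 (same as recorded)
3. push 8: top = 8 (agrees with the log)
4. 5 * 8 = 40 (exactly as logged)
5. 5 * 40 = 200 (matches)
6. push 5: top = 5 (same as recorded)
7. 200 + 5 = 205 (no discrepancy)
8. push 9: top = 9 (confirmed correct)
9. push 3: top = 3 (verified)
10. push -4: top = -4 (confirmed correct)
11. 3 * -4 = -12 (consistent with the log)
12. push 8: top = 8 (no discrepancy)
13. push -9: top = -9 (no discrepancy)
14. push 2: top = 2 (checks out)
15. push 7: top = 7 (agrees with the log)
16. push -8: top = -8 (confirmed correct)
All entries verified; no error found.

no error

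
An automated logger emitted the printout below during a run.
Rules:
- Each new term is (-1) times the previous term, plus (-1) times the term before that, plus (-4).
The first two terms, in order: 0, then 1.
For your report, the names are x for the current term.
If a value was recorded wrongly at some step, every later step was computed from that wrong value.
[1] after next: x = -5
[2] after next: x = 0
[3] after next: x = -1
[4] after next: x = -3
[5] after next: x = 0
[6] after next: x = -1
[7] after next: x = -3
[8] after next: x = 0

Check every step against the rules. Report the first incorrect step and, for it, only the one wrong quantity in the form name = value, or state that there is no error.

step 1: x = -1*(1) + (-1)*(0) + (-4) = -5 -> confirmed correct
step 2: x = -1*(-5) + (-1)*(1) + (-4) = 0 -> same as recorded
step 3: x = -1*(0) + (-1)*(-5) + (-4) = 1 -> the entry is off here
First deviation found at step 3; the corrected entry is x = 1.

step 3, x = 1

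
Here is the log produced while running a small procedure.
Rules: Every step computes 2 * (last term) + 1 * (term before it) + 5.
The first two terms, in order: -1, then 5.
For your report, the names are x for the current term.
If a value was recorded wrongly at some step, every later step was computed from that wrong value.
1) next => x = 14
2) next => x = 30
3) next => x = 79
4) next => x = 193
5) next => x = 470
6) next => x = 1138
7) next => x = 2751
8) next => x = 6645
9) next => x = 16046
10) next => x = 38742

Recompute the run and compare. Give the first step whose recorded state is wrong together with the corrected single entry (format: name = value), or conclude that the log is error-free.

step 1: x = 2*(5) + (1)*(-1) + (5) = 14 -> exactly as logged
step 2: x = 2*(14) + (1)*(5) + (5) = 38 -> not what was recorded
The audit stops at step 2: the recorded entry is wrong and should be x = 38.

step 2, x = 38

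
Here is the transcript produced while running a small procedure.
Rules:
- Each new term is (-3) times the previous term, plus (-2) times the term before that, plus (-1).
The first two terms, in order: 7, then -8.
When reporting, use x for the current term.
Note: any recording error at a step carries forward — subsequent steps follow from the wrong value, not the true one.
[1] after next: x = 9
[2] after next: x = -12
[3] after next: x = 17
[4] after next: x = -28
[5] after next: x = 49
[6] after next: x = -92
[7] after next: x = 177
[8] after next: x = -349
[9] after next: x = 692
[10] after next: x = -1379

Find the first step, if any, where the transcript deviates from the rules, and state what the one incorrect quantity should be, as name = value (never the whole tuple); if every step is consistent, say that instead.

step 8, x = -348

Recomputing the run from the initial state:
step 1: x = 9
step 2: x = -12
step 3: x = 17
step 4: x = -28
step 5: x = 49
step 6: x = -92
step 7: x = 177
step 8: x = -348
step 9: x = 689
step 10: x = -1372
The first disagreement with the transcript is at step 8, where the value should be x = -348.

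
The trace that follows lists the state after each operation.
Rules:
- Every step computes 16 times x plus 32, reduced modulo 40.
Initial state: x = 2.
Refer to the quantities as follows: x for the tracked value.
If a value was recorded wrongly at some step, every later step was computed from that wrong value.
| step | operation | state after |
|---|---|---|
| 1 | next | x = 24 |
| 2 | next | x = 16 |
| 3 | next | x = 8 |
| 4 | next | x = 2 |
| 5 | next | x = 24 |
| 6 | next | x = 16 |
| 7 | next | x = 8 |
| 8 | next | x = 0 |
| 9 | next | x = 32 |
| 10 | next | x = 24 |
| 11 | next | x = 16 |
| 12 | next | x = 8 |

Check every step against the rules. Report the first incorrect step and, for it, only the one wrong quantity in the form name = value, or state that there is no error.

step 4, x = 0

step 1: x = (16*2 + 32) mod 40 = 24 -> in agreement
step 2: x = (16*24 + 32) mod 40 = 16 -> consistent with the trace
step 3: x = (16*16 + 32) mod 40 = 8 -> verified
step 4: x = (16*8 + 32) mod 40 = 0 -> the entry is off here
The audit stops at step 4: the recorded entry is wrong and should be x = 0.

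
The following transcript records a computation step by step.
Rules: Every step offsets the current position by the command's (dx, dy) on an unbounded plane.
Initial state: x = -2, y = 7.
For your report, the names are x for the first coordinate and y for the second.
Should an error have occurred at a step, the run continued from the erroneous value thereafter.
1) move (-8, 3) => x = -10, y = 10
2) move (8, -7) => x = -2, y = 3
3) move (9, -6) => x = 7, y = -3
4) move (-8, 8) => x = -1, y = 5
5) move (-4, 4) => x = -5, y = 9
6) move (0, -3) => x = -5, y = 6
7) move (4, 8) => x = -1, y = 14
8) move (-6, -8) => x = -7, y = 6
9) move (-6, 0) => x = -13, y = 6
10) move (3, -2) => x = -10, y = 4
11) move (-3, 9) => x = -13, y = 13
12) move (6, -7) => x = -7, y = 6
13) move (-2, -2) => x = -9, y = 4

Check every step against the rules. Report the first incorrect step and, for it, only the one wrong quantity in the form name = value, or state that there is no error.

step 1: x = -2 + (-8) = -10, y = 7 + (3) = 10 -> checks out
step 2: x = -10 + (8) = -2, y = 10 + (-7) = 3 -> verified
step 3: x = -2 + (9) = 7, y = 3 + (-6) = -3 -> checks out
step 4: x = 7 + (-8) = -1, y = -3 + (8) = 5 -> matches
step 5: x = -1 + (-4) = -5, y = 5 + (4) = 9 -> verified
step 6: x = -5 + (0) = -5, y = 9 + (-3) = 6 -> in agreement
step 7: x = -5 + (4) = -1, y = 6 + (8) = 14 -> consistent with the transcript
step 8: x = -1 + (-6) = -7, y = 14 + (-8) = 6 -> no discrepancy
step 9: x = -7 + (-6) = -13, y = 6 + (0) = 6 -> confirmed correct
step 10: x = -13 + (3) = -10, y = 6 + (-2) = 4 -> no discrepancy
step 11: x = -10 + (-3) = -13, y = 4 + (9) = 13 -> exactly as logged
step 12: x = -13 + (6) = -7, y = 13 + (-7) = 6 -> confirmed correct
step 13: x = -7 + (-2) = -9, y = 6 + (-2) = 4 -> exactly as logged
Every step is consistent.

no error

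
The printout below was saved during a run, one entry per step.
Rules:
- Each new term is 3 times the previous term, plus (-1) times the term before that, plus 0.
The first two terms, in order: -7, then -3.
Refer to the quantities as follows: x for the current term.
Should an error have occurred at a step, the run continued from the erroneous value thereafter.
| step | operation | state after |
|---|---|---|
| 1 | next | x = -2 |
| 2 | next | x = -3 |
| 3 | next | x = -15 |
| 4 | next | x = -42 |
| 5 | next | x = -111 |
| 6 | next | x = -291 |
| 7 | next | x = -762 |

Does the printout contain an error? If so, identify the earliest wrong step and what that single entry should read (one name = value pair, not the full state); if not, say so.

step 3, x = -7

step 1: x = 3*(-3) + (-1)*(-7) + (0) = -2 -> confirmed correct
step 2: x = 3*(-2) + (-1)*(-3) + (0) = -3 -> matches
step 3: x = 3*(-3) + (-1)*(-2) + (0) = -7 -> not what was recorded
So the first discrepancy is step 3, where the right value is x = -7.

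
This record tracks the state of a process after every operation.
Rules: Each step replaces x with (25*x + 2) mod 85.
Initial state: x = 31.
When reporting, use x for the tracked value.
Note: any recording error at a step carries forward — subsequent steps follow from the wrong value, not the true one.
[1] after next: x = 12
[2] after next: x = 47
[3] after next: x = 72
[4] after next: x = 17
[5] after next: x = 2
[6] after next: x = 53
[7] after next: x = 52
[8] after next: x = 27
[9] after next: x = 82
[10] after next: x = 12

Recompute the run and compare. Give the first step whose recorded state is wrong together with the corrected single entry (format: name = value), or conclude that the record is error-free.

1. x = (25*31 + 2) mod 85 = 12 (agrees with the record)
2. x = (25*12 + 2) mod 85 = 47 (same as recorded)
3. x = (25*47 + 2) mod 85 = 72 (agrees with the record)
4. x = (25*72 + 2) mod 85 = 17 (same as recorded)
5. x = (25*17 + 2) mod 85 = 2 (confirmed correct)
6. x = (25*2 + 2) mod 85 = 52 (the recorded entry deviates here)
First deviation found at step 6; the corrected entry is x = 52.

step 6, x = 52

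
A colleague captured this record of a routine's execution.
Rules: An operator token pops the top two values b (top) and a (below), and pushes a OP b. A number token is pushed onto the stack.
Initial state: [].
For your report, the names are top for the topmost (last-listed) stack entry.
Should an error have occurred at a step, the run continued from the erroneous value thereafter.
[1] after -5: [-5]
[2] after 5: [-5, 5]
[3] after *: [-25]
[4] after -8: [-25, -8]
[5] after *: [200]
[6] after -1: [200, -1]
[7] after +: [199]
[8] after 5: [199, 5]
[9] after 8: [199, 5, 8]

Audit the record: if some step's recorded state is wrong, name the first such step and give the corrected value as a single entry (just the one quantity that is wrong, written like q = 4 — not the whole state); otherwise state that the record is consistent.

no error

Recomputing the run from the initial state:
step 1: [-5]
step 2: [-5, 5]
step 3: [-25]
step 4: [-25, -8]
step 5: [200]
step 6: [200, -1]
step 7: [199]
step 8: [199, 5]
step 9: [199, 5, 8]
This matches the record at every step.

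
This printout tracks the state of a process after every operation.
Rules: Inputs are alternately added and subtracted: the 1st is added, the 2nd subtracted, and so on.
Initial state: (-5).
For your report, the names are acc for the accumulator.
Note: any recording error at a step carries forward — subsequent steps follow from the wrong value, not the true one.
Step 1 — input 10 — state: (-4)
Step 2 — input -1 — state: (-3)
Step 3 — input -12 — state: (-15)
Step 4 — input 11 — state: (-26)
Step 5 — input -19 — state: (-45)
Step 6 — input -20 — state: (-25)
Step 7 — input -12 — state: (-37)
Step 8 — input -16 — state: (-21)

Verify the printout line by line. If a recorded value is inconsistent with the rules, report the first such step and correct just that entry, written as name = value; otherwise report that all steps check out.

step 1, acc = 5

1. acc = -5 + 10 = 5 (not what was recorded)
First incorrect step: 1; the correct value is acc = 5.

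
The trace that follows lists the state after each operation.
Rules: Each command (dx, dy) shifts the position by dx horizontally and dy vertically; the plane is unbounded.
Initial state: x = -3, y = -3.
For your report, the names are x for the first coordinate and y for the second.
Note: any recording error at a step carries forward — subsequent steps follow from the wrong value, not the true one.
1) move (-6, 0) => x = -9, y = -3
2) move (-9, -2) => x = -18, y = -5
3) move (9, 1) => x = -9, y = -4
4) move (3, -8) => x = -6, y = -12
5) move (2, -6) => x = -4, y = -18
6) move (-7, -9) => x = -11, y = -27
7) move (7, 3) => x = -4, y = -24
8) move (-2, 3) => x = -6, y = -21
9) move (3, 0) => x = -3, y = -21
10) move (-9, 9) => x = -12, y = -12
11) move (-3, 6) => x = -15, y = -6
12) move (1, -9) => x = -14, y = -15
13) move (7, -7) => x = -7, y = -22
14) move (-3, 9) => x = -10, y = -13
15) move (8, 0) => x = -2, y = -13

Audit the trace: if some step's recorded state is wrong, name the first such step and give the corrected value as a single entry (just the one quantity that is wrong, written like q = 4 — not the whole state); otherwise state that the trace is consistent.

step 1: x = -3 + (-6) = -9, y = -3 + (0) = -3 -> consistent with the trace
step 2: x = -9 + (-9) = -18, y = -3 + (-2) = -5 -> no discrepancy
step 3: x = -18 + (9) = -9, y = -5 + (1) = -4 -> in agreement
step 4: x = -9 + (3) = -6, y = -4 + (-8) = -12 -> checks out
step 5: x = -6 + (2) = -4, y = -12 + (-6) = -18 -> in agreement
step 6: x = -4 + (-7) = -11, y = -18 + (-9) = -27 -> confirmed correct
step 7: x = -11 + (7) = -4, y = -27 + (3) = -24 -> no discrepancy
step 8: x = -4 + (-2) = -6, y = -24 + (3) = -21 -> matches
step 9: x = -6 + (3) = -3, y = -21 + (0) = -21 -> exactly as logged
step 10: x = -3 + (-9) = -12, y = -21 + (9) = -12 -> consistent with the trace
step 11: x = -12 + (-3) = -15, y = -12 + (6) = -6 -> matches
step 12: x = -15 + (1) = -14, y = -6 + (-9) = -15 -> verified
step 13: x = -14 + (7) = -7, y = -15 + (-7) = -22 -> no discrepancy
step 14: x = -7 + (-3) = -10, y = -22 + (9) = -13 -> agrees with the trace
step 15: x = -10 + (8) = -2, y = -13 + (0) = -13 -> verified
All steps check out; nothing to correct.

no error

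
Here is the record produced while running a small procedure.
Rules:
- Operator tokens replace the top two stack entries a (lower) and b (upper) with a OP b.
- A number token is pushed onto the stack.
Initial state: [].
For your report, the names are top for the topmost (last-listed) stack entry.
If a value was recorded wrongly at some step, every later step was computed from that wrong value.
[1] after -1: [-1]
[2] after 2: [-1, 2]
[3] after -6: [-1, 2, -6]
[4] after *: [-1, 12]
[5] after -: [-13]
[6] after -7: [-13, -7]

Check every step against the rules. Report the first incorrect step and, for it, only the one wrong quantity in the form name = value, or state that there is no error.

Recomputing the run from the initial state:
step 1: [-1]
step 2: [-1, 2]
step 3: [-1, 2, -6]
step 4: [-1, -12]
step 5: [11]
step 6: [11, -7]
The first disagreement with the record is at step 4, where the value should be top = -12.

step 4, top = -12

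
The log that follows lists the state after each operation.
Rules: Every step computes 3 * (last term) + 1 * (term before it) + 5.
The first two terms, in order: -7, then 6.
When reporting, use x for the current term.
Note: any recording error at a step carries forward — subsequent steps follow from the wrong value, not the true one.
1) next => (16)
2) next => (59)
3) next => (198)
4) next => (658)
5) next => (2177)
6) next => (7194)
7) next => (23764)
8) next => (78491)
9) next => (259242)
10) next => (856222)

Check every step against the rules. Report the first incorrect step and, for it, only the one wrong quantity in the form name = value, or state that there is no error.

Recomputing the run from the initial state:
step 1: x = 16
step 2: x = 59
step 3: x = 198
step 4: x = 658
step 5: x = 2177
step 6: x = 7194
step 7: x = 23764
step 8: x = 78491
step 9: x = 259242
step 10: x = 856222
This matches the log at every step.

no error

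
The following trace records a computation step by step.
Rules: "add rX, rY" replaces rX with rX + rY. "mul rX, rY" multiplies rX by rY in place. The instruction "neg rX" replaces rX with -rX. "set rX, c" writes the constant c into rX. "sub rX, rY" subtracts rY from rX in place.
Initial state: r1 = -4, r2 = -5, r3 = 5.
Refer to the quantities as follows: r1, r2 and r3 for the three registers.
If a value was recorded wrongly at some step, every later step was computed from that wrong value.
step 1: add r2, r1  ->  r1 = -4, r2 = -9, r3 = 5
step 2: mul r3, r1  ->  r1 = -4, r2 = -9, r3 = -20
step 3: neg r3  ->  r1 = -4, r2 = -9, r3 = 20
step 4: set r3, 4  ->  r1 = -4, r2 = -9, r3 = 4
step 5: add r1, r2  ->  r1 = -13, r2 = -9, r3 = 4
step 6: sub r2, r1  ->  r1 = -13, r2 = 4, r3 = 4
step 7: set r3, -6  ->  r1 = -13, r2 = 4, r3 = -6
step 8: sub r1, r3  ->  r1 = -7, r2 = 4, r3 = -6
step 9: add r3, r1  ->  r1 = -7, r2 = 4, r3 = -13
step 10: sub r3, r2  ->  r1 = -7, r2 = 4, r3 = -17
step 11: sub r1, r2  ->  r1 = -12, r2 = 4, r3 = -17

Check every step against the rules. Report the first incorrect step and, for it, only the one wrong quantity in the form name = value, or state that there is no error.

1. r2 = -5 + -4 = -9 (checks out)
2. r3 = 5 * -4 = -20 (checks out)
3. r3 = -(-20) = 20 (consistent with the trace)
4. r3 = 4 (in agreement)
5. r1 = -4 + -9 = -13 (agrees with the trace)
6. r2 = -9 - -13 = 4 (consistent with the trace)
7. r3 = -6 (same as recorded)
8. r1 = -13 - -6 = -7 (checks out)
9. r3 = -6 + -7 = -13 (matches)
10. r3 = -13 - 4 = -17 (in agreement)
11. r1 = -7 - 4 = -11 (the trace disagrees here)
The audit stops at step 11: the recorded entry is wrong and should be r1 = -11.

step 11, r1 = -11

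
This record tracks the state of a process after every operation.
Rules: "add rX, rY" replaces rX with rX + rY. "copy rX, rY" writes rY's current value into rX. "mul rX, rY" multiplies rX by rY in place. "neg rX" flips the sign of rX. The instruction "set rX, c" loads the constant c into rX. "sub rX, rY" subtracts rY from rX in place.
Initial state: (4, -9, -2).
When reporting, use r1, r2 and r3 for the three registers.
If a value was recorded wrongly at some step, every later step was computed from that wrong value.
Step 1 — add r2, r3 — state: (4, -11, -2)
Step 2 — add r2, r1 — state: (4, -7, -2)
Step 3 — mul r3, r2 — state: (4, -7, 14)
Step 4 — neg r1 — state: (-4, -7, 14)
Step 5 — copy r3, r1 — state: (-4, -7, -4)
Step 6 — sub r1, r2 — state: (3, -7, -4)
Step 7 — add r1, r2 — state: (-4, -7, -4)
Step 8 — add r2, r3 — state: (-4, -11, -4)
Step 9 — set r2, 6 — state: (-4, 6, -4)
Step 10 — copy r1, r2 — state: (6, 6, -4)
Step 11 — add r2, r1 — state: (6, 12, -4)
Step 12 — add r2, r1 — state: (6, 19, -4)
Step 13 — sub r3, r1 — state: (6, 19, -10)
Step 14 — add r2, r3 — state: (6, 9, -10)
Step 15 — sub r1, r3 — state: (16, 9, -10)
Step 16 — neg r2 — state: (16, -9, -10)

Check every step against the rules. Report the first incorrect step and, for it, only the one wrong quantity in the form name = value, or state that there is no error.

Recomputing the run from the initial state:
step 1: r1 = 4, r2 = -11, r3 = -2
step 2: r1 = 4, r2 = -7, r3 = -2
step 3: r1 = 4, r2 = -7, r3 = 14
step 4: r1 = -4, r2 = -7, r3 = 14
step 5: r1 = -4, r2 = -7, r3 = -4
step 6: r1 = 3, r2 = -7, r3 = -4
step 7: r1 = -4, r2 = -7, r3 = -4
step 8: r1 = -4, r2 = -11, r3 = -4
step 9: r1 = -4, r2 = 6, r3 = -4
step 10: r1 = 6, r2 = 6, r3 = -4
step 11: r1 = 6, r2 = 12, r3 = -4
step 12: r1 = 6, r2 = 18, r3 = -4
step 13: r1 = 6, r2 = 18, r3 = -10
step 14: r1 = 6, r2 = 8, r3 = -10
step 15: r1 = 16, r2 = 8, r3 = -10
step 16: r1 = 16, r2 = -8, r3 = -10
The first disagreement with the record is at step 12, where the value should be r2 = 18.

step 12, r2 = 18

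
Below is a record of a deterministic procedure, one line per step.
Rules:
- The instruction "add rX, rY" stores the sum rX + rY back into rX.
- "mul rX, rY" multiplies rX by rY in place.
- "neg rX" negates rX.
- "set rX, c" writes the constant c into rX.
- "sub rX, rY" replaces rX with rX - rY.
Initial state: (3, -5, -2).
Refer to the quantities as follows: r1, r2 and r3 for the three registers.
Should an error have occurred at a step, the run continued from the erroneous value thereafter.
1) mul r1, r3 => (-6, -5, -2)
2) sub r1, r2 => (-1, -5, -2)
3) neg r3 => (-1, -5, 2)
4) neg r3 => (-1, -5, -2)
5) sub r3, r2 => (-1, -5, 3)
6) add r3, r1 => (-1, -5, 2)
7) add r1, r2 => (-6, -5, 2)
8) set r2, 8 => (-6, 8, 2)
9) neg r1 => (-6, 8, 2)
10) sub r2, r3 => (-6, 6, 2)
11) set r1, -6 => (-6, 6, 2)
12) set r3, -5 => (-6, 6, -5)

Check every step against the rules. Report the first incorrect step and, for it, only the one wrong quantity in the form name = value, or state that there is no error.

1. r1 = 3 * -2 = -6 (in agreement)
2. r1 = -6 - -5 = -1 (confirmed correct)
3. r3 = -(-2) = 2 (no discrepancy)
4. r3 = -(2) = -2 (consistent with the record)
5. r3 = -2 - -5 = 3 (agrees with the record)
6. r3 = 3 + -1 = 2 (checks out)
7. r1 = -1 + -5 = -6 (same as recorded)
8. r2 = 8 (confirmed correct)
9. r1 = -(-6) = 6 (first mismatch against the record)
So the first discrepancy is step 9, where the right value is r1 = 6.

step 9, r1 = 6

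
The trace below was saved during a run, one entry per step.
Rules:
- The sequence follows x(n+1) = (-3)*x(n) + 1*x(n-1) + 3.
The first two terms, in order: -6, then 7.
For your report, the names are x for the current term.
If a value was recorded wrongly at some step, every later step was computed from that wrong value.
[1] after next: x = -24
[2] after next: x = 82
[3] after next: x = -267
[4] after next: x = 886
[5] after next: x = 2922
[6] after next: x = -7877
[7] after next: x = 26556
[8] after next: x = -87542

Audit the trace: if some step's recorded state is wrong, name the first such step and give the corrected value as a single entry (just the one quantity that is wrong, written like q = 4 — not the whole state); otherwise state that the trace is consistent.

Recomputing the run from the initial state:
step 1: x = -24
step 2: x = 82
step 3: x = -267
step 4: x = 886
step 5: x = -2922
step 6: x = 9655
step 7: x = -31884
step 8: x = 105310
The first disagreement with the trace is at step 5, where the value should be x = -2922.

step 5, x = -2922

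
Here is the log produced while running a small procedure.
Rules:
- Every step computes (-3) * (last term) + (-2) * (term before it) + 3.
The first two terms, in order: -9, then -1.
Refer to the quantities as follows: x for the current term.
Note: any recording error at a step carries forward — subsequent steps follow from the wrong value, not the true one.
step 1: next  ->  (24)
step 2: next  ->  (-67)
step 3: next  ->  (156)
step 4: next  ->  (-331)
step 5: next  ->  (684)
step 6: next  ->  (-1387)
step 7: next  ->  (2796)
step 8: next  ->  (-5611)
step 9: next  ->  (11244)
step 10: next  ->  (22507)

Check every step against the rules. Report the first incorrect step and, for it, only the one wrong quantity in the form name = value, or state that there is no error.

step 10, x = -22507

step 1: x = -3*(-1) + (-2)*(-9) + (3) = 24 -> matches
step 2: x = -3*(24) + (-2)*(-1) + (3) = -67 -> confirmed correct
step 3: x = -3*(-67) + (-2)*(24) + (3) = 156 -> verified
step 4: x = -3*(156) + (-2)*(-67) + (3) = -331 -> exactly as logged
step 5: x = -3*(-331) + (-2)*(156) + (3) = 684 -> no discrepancy
step 6: x = -3*(684) + (-2)*(-331) + (3) = -1387 -> checks out
step 7: x = -3*(-1387) + (-2)*(684) + (3) = 2796 -> in agreement
step 8: x = -3*(2796) + (-2)*(-1387) + (3) = -5611 -> confirmed correct
step 9: x = -3*(-5611) + (-2)*(2796) + (3) = 11244 -> verified
step 10: x = -3*(11244) + (-2)*(-5611) + (3) = -22507 -> a discrepancy with the log
That makes step 10 the first incorrect line — x = -22507 is what it should show.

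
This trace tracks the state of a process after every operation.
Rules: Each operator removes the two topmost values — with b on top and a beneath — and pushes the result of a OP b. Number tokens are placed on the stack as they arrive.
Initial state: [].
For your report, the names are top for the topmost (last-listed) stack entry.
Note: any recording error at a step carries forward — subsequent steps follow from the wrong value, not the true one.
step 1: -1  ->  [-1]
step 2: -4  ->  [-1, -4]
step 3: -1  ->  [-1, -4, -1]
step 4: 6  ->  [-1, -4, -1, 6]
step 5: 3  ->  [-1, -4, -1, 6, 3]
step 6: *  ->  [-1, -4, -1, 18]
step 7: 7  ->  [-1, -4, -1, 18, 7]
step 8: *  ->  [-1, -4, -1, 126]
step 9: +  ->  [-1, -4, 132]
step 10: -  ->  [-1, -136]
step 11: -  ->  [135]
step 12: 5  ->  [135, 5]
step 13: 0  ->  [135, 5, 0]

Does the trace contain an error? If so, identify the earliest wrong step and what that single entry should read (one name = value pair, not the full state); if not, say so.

Recomputing the run from the initial state:
step 1: [-1]
step 2: [-1, -4]
step 3: [-1, -4, -1]
step 4: [-1, -4, -1, 6]
step 5: [-1, -4, -1, 6, 3]
step 6: [-1, -4, -1, 18]
step 7: [-1, -4, -1, 18, 7]
step 8: [-1, -4, -1, 126]
step 9: [-1, -4, 125]
step 10: [-1, -129]
step 11: [128]
step 12: [128, 5]
step 13: [128, 5, 0]
The first disagreement with the trace is at step 9, where the value should be top = 125.

step 9, top = 125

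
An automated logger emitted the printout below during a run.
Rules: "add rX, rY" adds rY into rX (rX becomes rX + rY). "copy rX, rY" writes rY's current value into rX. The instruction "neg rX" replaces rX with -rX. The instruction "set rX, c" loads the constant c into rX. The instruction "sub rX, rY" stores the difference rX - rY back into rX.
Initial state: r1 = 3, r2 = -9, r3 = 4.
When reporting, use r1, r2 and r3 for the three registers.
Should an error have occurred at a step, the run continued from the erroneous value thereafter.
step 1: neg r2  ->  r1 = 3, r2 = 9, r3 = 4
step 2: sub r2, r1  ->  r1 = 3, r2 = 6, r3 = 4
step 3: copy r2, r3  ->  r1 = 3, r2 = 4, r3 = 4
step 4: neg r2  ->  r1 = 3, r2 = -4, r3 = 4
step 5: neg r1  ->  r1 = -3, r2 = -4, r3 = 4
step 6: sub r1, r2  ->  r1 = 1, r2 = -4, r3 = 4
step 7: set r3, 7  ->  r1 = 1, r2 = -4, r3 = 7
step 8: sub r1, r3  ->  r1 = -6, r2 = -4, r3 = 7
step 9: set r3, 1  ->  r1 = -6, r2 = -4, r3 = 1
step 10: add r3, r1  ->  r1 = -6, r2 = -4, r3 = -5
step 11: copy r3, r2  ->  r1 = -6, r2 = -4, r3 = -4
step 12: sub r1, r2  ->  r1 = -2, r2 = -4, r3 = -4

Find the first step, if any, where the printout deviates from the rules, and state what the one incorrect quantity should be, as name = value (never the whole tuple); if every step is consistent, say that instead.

step 1: r2 = -(-9) = 9 -> in agreement
step 2: r2 = 9 - 3 = 6 -> exactly as logged
step 3: r2 = 4 -> exactly as logged
step 4: r2 = -(4) = -4 -> no discrepancy
step 5: r1 = -(3) = -3 -> checks out
step 6: r1 = -3 - -4 = 1 -> exactly as logged
step 7: r3 = 7 -> same as recorded
step 8: r1 = 1 - 7 = -6 -> no discrepancy
step 9: r3 = 1 -> consistent with the printout
step 10: r3 = 1 + -6 = -5 -> matches
step 11: r3 = -4 -> no discrepancy
step 12: r1 = -6 - -4 = -2 -> agrees with the printout
All entries verified; no error found.

no error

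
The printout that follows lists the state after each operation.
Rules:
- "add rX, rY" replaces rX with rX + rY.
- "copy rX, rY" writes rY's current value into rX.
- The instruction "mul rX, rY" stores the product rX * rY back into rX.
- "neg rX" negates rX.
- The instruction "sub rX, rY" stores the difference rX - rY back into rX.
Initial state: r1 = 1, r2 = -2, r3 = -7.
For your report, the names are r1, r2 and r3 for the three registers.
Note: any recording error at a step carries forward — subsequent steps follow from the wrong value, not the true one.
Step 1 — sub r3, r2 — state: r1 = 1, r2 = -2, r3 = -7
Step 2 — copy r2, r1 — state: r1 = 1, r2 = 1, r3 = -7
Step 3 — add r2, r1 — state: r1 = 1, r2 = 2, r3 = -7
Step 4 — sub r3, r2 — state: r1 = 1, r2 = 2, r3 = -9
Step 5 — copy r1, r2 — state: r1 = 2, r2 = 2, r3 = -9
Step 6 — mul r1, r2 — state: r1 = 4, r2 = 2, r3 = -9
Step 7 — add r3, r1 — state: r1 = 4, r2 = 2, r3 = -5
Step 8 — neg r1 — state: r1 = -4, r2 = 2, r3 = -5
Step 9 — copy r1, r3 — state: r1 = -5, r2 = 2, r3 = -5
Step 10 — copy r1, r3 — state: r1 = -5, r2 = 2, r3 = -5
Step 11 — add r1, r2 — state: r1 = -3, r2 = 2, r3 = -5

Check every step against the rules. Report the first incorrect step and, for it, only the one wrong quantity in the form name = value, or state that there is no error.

step 1, r3 = -5

Recomputing the run from the initial state:
step 1: r1 = 1, r2 = -2, r3 = -5
step 2: r1 = 1, r2 = 1, r3 = -5
step 3: r1 = 1, r2 = 2, r3 = -5
step 4: r1 = 1, r2 = 2, r3 = -7
step 5: r1 = 2, r2 = 2, r3 = -7
step 6: r1 = 4, r2 = 2, r3 = -7
step 7: r1 = 4, r2 = 2, r3 = -3
step 8: r1 = -4, r2 = 2, r3 = -3
step 9: r1 = -3, r2 = 2, r3 = -3
step 10: r1 = -3, r2 = 2, r3 = -3
step 11: r1 = -1, r2 = 2, r3 = -3
The first disagreement with the printout is at step 1, where the value should be r3 = -5.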